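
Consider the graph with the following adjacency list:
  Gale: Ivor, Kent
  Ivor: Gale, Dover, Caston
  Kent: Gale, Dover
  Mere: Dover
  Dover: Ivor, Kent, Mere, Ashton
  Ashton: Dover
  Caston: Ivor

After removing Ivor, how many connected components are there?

2

With Ivor gone, the remaining components are: {Caston}; {Gale, Kent, Mere, Dover, Ashton}.
That is 2 components.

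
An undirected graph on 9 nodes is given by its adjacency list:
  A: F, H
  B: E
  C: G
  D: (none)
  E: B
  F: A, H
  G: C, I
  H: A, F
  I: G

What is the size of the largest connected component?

3

D is isolated — a component by itself.
Starting from B we can reach B, E. That is one component of size 2.
Starting from A we can reach A, F, H. That is one component of size 3.
Starting from C we can reach C, G, I. That is one component of size 3.
The largest has 3 vertices.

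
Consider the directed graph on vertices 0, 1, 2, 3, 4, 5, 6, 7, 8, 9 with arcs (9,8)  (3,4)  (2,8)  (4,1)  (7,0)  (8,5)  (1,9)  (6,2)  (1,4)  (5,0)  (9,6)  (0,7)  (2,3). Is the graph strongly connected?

There is no directed path from 8 to 3, so the graph is not strongly connected.

No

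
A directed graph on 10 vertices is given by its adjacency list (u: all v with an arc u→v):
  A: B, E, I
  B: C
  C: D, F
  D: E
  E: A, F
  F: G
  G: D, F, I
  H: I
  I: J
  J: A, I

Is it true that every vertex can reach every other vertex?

No

There is no directed path from F to H, so the graph is not strongly connected.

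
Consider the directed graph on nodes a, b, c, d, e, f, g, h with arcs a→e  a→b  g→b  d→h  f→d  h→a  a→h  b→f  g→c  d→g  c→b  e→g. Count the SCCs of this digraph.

1

{a, b, c, d, e, f, g, h} are all mutually reachable — one SCC of size 8.
That gives 1 strongly connected component.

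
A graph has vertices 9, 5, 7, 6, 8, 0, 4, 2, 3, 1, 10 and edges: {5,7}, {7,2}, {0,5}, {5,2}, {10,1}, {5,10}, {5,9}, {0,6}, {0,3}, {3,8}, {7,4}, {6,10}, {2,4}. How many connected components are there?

Starting from 0 we can reach 0, 1, 2, 3, 4, 5, 6, 7, 8, 9, 10. That is one component of size 11.
Total: 1 component.

1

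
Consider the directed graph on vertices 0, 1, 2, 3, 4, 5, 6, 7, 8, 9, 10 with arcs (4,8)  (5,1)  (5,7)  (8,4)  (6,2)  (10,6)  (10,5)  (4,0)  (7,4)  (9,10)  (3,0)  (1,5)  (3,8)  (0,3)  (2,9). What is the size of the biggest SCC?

{0, 3, 4, 8} are all mutually reachable — one SCC of size 4.
{2, 6, 9, 10} are all mutually reachable — one SCC of size 4.
{1, 5} are all mutually reachable — one SCC of size 2.
{7} is an SCC by itself.
The largest has 4 vertices.

4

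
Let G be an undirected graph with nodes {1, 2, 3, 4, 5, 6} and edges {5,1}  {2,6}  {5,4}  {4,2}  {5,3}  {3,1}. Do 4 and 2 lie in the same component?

From 4 we can reach 1, 2, 3, 4, 5, 6, which includes 2.

Yes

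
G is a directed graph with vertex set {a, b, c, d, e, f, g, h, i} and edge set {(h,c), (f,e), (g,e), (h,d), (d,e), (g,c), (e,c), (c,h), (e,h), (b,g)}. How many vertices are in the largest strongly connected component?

4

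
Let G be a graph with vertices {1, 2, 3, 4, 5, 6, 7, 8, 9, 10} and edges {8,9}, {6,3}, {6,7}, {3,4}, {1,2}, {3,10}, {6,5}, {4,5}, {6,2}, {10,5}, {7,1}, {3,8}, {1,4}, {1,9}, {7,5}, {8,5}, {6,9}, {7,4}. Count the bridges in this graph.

0

The edges on the cycle 6-7-1-2-6 are not bridges since each lies on that cycle.
Every edge lies on some cycle, so there are no bridges.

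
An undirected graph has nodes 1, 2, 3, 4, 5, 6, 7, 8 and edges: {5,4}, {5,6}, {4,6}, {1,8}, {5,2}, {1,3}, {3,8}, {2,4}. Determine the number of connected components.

7 is isolated — a component by itself.
Starting from 1 we can reach 1, 3, 8. That is one component of size 3.
Starting from 2 we can reach 2, 4, 5, 6. That is one component of size 4.
Total: 3 components.

3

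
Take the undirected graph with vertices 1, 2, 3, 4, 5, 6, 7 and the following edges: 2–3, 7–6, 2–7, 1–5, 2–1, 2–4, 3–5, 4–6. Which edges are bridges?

The edges on the cycle 2-4-6-7-2 are not bridges since each lies on that cycle.
Every edge lies on some cycle, so there are no bridges.

none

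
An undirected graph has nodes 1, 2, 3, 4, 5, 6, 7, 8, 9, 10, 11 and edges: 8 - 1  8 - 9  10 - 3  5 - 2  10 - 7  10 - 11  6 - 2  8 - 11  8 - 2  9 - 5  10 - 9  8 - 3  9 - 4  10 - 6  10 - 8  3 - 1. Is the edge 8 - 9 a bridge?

After removing 8 - 9, the path 8-10-9 still connects them, so the edge is not a bridge.

No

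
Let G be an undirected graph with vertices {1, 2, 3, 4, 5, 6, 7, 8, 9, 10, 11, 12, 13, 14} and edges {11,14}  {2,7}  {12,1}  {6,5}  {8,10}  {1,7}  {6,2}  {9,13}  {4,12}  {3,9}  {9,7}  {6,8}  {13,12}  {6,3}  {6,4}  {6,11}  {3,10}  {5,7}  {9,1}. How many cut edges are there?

2

The edges on the cycle 6-2-7-5-6 are not bridges since each lies on that cycle.
But removing 14 - 11 disconnects 14 from 11; removing 6 - 11 disconnects 6 from 11 — these are bridges.
That makes 2 bridges.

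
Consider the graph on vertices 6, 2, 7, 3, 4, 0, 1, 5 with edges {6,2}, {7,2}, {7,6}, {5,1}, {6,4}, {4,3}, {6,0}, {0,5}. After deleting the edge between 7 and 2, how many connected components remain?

1

7 and 2 are still connected via 7-6-2, so the component count stays at 1.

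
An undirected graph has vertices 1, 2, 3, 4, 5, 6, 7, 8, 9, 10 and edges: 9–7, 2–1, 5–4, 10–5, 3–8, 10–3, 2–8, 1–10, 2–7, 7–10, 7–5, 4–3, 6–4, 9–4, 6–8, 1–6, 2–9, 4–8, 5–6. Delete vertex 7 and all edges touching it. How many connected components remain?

1

With 7 gone, the remaining components are: {1, 2, 3, 4, 5, 6, 8, 9, 10}.
That is 1 component.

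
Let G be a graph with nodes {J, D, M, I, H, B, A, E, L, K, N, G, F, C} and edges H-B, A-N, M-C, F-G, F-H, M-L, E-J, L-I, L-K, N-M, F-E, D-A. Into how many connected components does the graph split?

2

Starting from B we can reach B, E, F, G, H, J. That is one component of size 6.
Starting from A we can reach A, C, D, I, K, L, M, N. That is one component of size 8.
Total: 2 components.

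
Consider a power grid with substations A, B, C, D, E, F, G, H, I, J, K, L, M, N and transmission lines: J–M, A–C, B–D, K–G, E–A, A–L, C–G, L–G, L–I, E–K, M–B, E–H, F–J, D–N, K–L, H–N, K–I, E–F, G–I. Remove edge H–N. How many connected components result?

H and N are still connected via H-E-F-J-M-B-D-N, so the component count stays at 1.

1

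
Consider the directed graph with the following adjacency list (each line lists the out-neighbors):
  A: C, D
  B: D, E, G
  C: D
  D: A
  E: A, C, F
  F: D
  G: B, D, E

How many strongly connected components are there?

{A, C, D} are all mutually reachable — one SCC of size 3.
{B, G} are all mutually reachable — one SCC of size 2.
{F} is an SCC by itself.
{E} is an SCC by itself.
That gives 4 strongly connected components.

4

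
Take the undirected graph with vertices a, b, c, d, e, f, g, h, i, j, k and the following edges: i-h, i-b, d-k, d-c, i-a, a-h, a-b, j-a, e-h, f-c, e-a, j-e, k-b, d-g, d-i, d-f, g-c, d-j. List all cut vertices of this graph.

d

Removing d increases the component count from 1 to 2, so d is a cut vertex.
By contrast removing f leaves 1 component; it is not a cut vertex. No other vertex is a cut vertex either.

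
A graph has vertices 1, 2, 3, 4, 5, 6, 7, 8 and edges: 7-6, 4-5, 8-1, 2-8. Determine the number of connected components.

4

3 is isolated — a component by itself.
Starting from 6 we can reach 6, 7. That is one component of size 2.
Starting from 4 we can reach 4, 5. That is one component of size 2.
Starting from 1 we can reach 1, 2, 8. That is one component of size 3.
Total: 4 components.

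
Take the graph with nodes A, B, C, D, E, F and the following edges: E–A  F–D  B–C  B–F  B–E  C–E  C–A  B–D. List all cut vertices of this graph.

B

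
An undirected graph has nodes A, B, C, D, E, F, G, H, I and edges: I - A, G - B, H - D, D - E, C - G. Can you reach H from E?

Yes

From E we can reach D, E, H, which includes H.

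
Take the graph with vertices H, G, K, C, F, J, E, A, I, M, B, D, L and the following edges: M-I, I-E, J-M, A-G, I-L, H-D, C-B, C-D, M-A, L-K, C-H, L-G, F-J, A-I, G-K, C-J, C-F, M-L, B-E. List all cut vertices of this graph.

C

Removing C increases the component count from 1 to 2, so C is a cut vertex.
By contrast removing B leaves 1 component; it is not a cut vertex. No other vertex is a cut vertex either.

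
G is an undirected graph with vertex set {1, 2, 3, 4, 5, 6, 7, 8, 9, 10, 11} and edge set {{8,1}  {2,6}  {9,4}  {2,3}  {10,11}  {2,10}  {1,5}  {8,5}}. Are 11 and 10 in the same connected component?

From 11 we can reach 2, 3, 6, 10, 11, which includes 10.

Yes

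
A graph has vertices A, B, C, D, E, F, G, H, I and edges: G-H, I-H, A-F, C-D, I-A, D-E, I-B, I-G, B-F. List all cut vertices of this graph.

D, I

Removing D increases the component count from 2 to 3, so D is a cut vertex.
Removing I increases the component count from 2 to 3, so I is a cut vertex.
By contrast removing B leaves 2 components; it is not a cut vertex. No other vertex is a cut vertex either.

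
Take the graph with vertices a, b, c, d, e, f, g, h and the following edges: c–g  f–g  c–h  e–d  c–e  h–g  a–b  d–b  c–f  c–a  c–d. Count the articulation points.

1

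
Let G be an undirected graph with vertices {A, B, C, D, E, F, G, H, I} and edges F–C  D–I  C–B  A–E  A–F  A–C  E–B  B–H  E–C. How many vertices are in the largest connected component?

G is isolated — a component by itself.
Starting from D we can reach D, I. That is one component of size 2.
Starting from A we can reach A, B, C, E, F, H. That is one component of size 6.
The largest has 6 vertices.

6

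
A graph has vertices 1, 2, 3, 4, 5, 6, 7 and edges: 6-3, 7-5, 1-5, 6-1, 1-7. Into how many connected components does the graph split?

2 is isolated — a component by itself.
4 is isolated — a component by itself.
Starting from 1 we can reach 1, 3, 5, 6, 7. That is one component of size 5.
Total: 3 components.

3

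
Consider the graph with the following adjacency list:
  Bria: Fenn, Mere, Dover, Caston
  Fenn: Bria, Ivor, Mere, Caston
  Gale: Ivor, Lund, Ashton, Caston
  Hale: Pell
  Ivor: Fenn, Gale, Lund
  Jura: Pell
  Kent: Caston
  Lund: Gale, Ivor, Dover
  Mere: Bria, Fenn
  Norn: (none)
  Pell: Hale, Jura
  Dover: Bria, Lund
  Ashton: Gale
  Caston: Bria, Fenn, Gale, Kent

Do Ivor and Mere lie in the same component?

Yes

From Ivor we can reach Bria, Fenn, Gale, Ivor, Kent, Lund, Mere, Dover, Ashton, Caston, which includes Mere.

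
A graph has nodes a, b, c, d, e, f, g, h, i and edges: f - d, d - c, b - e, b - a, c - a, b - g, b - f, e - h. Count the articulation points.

Removing b increases the component count from 2 to 4, so b is a cut vertex.
Removing e increases the component count from 2 to 3, so e is a cut vertex.
By contrast removing c leaves 2 components; it is not a cut vertex. No other vertex is a cut vertex either.

2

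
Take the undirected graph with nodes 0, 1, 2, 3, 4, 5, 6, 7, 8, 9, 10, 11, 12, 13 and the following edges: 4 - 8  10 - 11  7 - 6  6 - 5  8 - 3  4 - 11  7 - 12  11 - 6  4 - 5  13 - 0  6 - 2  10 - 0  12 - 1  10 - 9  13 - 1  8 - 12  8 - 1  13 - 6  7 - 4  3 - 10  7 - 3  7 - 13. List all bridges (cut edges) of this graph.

10-9, 2-6

The edges on the cycle 7-4-8-3-10-0-13-7 are not bridges since each lies on that cycle.
But removing 9 - 10 disconnects 9 from 10; removing 6 - 2 disconnects 6 from 2 — these are bridges.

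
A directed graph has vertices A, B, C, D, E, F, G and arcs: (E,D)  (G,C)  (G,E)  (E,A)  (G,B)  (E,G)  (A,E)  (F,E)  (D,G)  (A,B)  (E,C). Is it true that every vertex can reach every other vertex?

No

There is no directed path from G to F, so the graph is not strongly connected.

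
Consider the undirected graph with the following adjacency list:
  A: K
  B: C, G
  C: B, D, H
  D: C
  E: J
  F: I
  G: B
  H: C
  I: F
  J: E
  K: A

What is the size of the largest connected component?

5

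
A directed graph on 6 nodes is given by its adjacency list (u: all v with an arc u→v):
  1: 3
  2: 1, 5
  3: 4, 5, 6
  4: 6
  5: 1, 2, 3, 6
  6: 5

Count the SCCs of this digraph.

{1, 2, 3, 4, 5, 6} are all mutually reachable — one SCC of size 6.
That gives 1 strongly connected component.

1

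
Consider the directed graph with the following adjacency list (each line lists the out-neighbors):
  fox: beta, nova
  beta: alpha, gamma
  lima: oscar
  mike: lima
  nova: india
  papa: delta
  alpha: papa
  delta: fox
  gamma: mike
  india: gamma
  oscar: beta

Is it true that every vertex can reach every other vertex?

Yes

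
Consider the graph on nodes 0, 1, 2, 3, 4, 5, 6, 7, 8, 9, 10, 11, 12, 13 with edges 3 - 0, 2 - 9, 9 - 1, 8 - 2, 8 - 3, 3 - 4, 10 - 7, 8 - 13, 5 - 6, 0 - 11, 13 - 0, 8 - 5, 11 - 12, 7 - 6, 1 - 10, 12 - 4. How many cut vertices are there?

1

Removing 8 increases the component count from 1 to 2, so 8 is a cut vertex.
By contrast removing 7 leaves 1 component; it is not a cut vertex. No other vertex is a cut vertex either.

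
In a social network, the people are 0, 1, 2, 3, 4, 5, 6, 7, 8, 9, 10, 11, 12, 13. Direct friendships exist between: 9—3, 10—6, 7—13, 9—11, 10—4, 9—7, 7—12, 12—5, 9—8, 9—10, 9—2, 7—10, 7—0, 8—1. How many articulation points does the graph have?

Removing 7 increases the component count from 1 to 4, so 7 is a cut vertex.
Removing 8 increases the component count from 1 to 2, so 8 is a cut vertex.
Removing 9 increases the component count from 1 to 5, so 9 is a cut vertex.
Likewise 10, 12 are cut vertices.
By contrast removing 3 leaves 1 component; it is not a cut vertex. No other vertex is a cut vertex either.

5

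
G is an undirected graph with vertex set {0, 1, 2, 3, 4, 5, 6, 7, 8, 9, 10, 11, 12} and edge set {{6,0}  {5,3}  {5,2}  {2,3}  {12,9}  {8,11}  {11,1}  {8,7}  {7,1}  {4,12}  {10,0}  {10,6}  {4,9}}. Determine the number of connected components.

4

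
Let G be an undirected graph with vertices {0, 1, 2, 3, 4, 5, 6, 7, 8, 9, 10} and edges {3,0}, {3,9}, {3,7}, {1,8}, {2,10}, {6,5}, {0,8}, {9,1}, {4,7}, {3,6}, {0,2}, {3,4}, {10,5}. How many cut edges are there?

0

The edges on the cycle 3-4-7-3 are not bridges since each lies on that cycle.
Every edge lies on some cycle, so there are no bridges.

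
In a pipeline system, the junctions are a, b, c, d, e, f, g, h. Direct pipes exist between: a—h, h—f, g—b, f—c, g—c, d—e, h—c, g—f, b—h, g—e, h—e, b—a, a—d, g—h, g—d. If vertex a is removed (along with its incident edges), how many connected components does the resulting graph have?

With a gone, the remaining components are: {b, c, d, e, f, g, h}.
That is 1 component.

1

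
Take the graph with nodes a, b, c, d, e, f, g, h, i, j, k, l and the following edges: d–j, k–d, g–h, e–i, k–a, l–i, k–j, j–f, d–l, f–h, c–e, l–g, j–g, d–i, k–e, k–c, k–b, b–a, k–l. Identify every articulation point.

k

Removing k increases the component count from 1 to 2, so k is a cut vertex.
By contrast removing d leaves 1 component; it is not a cut vertex. No other vertex is a cut vertex either.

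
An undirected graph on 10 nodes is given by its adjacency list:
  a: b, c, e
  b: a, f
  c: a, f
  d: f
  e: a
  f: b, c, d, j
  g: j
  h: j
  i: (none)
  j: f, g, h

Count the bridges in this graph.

5

The edges on the cycle c-a-b-f-c are not bridges since each lies on that cycle.
But removing f-j disconnects f from j; removing f-d disconnects f from d; removing a-e disconnects a from e; removing h-j disconnects h from j — these are bridges.
In total 5 edges are bridges.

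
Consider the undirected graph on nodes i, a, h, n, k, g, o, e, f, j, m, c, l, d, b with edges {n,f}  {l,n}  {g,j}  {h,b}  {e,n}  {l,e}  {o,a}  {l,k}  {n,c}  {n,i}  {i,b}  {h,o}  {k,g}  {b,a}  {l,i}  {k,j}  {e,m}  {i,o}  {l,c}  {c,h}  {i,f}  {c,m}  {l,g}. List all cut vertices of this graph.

Removing l increases the component count from 2 to 3, so l is a cut vertex.
By contrast removing n leaves 2 components; it is not a cut vertex. No other vertex is a cut vertex either.

l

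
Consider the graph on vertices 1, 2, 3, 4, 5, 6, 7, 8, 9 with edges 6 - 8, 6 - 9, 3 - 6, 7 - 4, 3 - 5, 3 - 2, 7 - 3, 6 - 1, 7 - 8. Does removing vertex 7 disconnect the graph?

Deleting 7 raises the number of components from 1 to 2, so 7 is a cut vertex.

Yes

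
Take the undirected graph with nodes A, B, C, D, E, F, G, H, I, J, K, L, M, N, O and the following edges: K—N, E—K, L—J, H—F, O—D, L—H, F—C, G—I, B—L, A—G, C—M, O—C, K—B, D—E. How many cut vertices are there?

Removing C increases the component count from 2 to 3, so C is a cut vertex.
Removing G increases the component count from 2 to 3, so G is a cut vertex.
Removing K increases the component count from 2 to 3, so K is a cut vertex.
Likewise L is a cut vertex.
By contrast removing D leaves 2 components; it is not a cut vertex. No other vertex is a cut vertex either.

4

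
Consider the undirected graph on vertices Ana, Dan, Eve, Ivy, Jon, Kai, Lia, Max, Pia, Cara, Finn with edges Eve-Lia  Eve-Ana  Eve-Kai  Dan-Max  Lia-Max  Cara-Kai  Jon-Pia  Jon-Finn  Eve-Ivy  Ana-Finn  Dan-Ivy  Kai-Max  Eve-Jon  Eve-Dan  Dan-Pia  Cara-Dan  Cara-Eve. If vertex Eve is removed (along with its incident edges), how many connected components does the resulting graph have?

1

With Eve gone, the remaining components are: {Ana, Dan, Ivy, Jon, Kai, Lia, Max, Pia, Cara, Finn}.
That is 1 component.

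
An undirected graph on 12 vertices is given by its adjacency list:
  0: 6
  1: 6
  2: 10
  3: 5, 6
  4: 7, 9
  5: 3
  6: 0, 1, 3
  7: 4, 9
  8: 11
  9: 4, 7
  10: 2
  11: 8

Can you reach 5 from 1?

Yes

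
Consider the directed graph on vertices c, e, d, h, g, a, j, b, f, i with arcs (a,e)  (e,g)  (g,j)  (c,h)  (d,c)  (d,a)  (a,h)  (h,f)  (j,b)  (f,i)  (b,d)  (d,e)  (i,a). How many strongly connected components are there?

{a, b, c, d, e, f, g, h, i, j} are all mutually reachable — one SCC of size 10.
That gives 1 strongly connected component.

1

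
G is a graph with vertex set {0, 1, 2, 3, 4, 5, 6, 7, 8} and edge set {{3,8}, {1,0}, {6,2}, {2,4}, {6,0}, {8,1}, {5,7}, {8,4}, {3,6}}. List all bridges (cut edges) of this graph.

5-7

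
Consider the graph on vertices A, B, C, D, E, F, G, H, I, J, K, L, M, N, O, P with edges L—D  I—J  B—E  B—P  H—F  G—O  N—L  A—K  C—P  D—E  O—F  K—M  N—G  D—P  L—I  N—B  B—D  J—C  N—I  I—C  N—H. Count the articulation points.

2

Removing K increases the component count from 2 to 3, so K is a cut vertex.
Removing N increases the component count from 2 to 3, so N is a cut vertex.
By contrast removing G leaves 2 components; it is not a cut vertex. No other vertex is a cut vertex either.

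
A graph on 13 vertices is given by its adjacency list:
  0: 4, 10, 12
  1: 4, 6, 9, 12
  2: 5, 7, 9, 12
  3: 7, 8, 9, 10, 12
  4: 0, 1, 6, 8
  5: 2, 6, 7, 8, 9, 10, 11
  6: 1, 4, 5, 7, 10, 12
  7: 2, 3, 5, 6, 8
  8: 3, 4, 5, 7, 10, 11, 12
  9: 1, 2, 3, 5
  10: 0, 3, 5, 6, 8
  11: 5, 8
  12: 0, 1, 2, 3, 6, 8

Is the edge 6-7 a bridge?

After removing 6-7, the path 6-5-7 still connects them, so the edge is not a bridge.

No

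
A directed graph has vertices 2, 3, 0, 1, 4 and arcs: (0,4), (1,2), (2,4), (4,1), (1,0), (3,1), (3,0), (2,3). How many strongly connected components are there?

{0, 1, 2, 3, 4} are all mutually reachable — one SCC of size 5.
That gives 1 strongly connected component.

1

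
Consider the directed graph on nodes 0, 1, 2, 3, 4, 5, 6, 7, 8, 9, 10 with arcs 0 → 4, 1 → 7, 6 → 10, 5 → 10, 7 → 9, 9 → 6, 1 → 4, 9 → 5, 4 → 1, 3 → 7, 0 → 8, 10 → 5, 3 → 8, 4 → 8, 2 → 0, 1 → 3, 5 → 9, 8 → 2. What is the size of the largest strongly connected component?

{0, 1, 2, 3, 4, 8} are all mutually reachable — one SCC of size 6.
{5, 6, 9, 10} are all mutually reachable — one SCC of size 4.
{7} is an SCC by itself.
The largest has 6 vertices.

6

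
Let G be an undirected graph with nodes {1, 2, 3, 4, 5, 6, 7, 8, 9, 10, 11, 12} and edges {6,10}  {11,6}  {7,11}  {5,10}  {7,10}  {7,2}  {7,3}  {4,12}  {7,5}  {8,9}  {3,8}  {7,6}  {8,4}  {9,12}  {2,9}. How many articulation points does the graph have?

Removing 7 increases the component count from 2 to 3, so 7 is a cut vertex.
By contrast removing 9 leaves 2 components; it is not a cut vertex. No other vertex is a cut vertex either.

1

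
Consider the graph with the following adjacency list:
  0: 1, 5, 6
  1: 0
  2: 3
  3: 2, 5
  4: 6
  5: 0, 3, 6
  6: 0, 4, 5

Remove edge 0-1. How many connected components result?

2

Before removal there is 1 component.
0-1 is a bridge — removing it separates 0's side from 1's side.
After removal: 2 components.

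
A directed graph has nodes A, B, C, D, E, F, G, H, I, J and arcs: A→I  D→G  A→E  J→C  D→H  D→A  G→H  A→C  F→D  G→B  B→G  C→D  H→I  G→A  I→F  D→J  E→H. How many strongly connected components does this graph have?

{A, B, C, D, E, F, G, H, I, J} are all mutually reachable — one SCC of size 10.
That gives 1 strongly connected component.

1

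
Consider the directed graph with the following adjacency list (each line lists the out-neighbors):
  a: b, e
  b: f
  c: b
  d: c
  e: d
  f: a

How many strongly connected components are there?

1

{a, b, c, d, e, f} are all mutually reachable — one SCC of size 6.
That gives 1 strongly connected component.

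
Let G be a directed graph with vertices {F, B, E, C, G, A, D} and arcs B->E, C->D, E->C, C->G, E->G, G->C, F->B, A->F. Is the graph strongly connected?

There is no directed path from D to F, so the graph is not strongly connected.

No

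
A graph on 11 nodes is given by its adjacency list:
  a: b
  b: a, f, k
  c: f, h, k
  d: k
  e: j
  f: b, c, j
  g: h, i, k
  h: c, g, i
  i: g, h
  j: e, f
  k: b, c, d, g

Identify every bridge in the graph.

The edges on the cycle k-c-h-i-g-k are not bridges since each lies on that cycle.
But removing j-e disconnects j from e; removing b-a disconnects b from a; removing f-j disconnects f from j; removing d-k disconnects d from k — these are bridges.

a-b, d-k, e-j, f-j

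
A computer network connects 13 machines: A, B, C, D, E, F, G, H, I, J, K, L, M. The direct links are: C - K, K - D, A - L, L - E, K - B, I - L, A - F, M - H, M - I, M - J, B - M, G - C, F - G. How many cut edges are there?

4

The edges on the cycle A-F-G-C-K-B-M-I-L-A are not bridges since each lies on that cycle.
But removing D - K disconnects D from K; removing J - M disconnects J from M; removing L - E disconnects L from E; removing H - M disconnects H from M — these are bridges.
That makes 4 bridges.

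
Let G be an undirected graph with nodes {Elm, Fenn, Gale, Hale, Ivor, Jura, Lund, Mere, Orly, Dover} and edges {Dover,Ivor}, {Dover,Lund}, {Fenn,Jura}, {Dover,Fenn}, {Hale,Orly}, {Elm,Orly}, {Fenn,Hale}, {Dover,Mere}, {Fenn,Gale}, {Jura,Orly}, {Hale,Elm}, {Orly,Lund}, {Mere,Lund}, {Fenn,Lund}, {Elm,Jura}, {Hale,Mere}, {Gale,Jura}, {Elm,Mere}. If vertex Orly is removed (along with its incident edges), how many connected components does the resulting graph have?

With Orly gone, the remaining components are: {Elm, Fenn, Gale, Hale, Ivor, Jura, Lund, Mere, Dover}.
That is 1 component.

1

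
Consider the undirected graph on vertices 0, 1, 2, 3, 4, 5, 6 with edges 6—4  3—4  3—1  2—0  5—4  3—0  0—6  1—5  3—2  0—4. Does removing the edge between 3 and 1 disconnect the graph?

After removing 3—1, the path 3-4-5-1 still connects them, so the edge is not a bridge.

No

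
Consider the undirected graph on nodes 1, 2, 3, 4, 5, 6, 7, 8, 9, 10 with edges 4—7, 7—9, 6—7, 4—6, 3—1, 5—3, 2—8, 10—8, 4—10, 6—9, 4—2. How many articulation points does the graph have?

2

Removing 3 increases the component count from 2 to 3, so 3 is a cut vertex.
Removing 4 increases the component count from 2 to 3, so 4 is a cut vertex.
By contrast removing 1 leaves 2 components; it is not a cut vertex. No other vertex is a cut vertex either.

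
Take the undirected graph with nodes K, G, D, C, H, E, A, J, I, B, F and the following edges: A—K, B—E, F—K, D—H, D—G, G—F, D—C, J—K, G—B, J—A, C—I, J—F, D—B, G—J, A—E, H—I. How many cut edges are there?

0

The edges on the cycle G-J-F-G are not bridges since each lies on that cycle.
Every edge lies on some cycle, so there are no bridges.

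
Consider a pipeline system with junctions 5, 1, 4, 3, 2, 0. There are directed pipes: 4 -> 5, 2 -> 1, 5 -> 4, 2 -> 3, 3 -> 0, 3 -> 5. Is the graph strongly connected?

No

There is no directed path from 3 to 2, so the graph is not strongly connected.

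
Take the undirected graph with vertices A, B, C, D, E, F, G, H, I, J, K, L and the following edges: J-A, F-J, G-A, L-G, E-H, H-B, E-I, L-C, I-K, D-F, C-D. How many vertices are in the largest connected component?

Starting from B we can reach B, E, H, I, K. That is one component of size 5.
Starting from A we can reach A, C, D, F, G, J, L. That is one component of size 7.
The largest has 7 vertices.

7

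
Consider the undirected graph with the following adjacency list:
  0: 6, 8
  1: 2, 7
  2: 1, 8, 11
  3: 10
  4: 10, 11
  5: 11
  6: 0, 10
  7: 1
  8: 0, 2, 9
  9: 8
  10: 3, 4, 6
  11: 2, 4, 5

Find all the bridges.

The edges on the cycle 0-6-10-4-11-2-8-0 are not bridges since each lies on that cycle.
But removing 9-8 disconnects 9 from 8; removing 10-3 disconnects 10 from 3; removing 7-1 disconnects 7 from 1; removing 5-11 disconnects 5 from 11 — these are bridges.
In total 5 edges are bridges.

1-2, 1-7, 10-3, 11-5, 8-9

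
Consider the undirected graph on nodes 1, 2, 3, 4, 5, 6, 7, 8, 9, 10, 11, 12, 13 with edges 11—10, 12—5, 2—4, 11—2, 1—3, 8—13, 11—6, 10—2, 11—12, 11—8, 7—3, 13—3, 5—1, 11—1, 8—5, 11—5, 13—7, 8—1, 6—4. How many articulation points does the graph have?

1

Removing 11 increases the component count from 2 to 3, so 11 is a cut vertex.
By contrast removing 4 leaves 2 components; it is not a cut vertex. No other vertex is a cut vertex either.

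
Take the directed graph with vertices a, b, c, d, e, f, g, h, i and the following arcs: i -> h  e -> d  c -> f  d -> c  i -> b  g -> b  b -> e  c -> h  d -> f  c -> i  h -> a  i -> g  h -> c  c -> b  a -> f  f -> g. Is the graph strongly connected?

Yes

From d we can reach every vertex (a, b, c, d, e, f, g, h, i), and every vertex can reach d (a, b, c, d, e, f, g, h, i). So the whole graph is one strongly connected component.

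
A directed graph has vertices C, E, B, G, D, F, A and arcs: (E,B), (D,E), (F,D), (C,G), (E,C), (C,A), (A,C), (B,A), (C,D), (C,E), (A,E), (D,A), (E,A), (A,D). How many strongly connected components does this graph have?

3

{A, B, C, D, E} are all mutually reachable — one SCC of size 5.
{F} is an SCC by itself.
{G} is an SCC by itself.
That gives 3 strongly connected components.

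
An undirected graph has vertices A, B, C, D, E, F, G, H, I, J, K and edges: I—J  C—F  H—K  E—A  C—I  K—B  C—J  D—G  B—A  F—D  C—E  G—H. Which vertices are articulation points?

C

Removing C increases the component count from 1 to 2, so C is a cut vertex.
By contrast removing D leaves 1 component; it is not a cut vertex. No other vertex is a cut vertex either.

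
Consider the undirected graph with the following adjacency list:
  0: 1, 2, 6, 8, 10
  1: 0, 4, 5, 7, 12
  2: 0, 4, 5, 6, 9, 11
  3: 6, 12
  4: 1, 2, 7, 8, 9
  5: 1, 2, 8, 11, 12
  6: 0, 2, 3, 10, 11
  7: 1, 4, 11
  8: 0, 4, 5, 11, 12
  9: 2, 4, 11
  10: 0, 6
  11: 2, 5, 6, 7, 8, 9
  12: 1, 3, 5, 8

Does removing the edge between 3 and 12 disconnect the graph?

No

After removing 3-12, the path 3-6-0-1-12 still connects them, so the edge is not a bridge.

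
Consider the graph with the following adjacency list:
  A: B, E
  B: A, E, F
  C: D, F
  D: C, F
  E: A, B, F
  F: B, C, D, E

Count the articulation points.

Removing F increases the component count from 1 to 2, so F is a cut vertex.
By contrast removing D leaves 1 component; it is not a cut vertex. No other vertex is a cut vertex either.

1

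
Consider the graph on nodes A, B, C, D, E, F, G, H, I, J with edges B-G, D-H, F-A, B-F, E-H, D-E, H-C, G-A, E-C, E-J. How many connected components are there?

I is isolated — a component by itself.
Starting from A we can reach A, B, F, G. That is one component of size 4.
Starting from C we can reach C, D, E, H, J. That is one component of size 5.
Total: 3 components.

3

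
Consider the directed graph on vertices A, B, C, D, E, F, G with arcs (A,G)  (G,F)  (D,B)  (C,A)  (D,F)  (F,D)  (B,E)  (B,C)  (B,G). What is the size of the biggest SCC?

{A, B, C, D, F, G} are all mutually reachable — one SCC of size 6.
{E} is an SCC by itself.
The largest has 6 vertices.

6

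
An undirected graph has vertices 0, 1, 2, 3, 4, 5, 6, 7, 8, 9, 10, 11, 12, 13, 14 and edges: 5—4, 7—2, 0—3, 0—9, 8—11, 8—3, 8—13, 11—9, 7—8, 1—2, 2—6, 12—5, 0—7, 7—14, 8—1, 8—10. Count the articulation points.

Removing 2 increases the component count from 2 to 3, so 2 is a cut vertex.
Removing 5 increases the component count from 2 to 3, so 5 is a cut vertex.
Removing 7 increases the component count from 2 to 3, so 7 is a cut vertex.
Likewise 8 is a cut vertex.
By contrast removing 14 leaves 2 components; it is not a cut vertex. No other vertex is a cut vertex either.

4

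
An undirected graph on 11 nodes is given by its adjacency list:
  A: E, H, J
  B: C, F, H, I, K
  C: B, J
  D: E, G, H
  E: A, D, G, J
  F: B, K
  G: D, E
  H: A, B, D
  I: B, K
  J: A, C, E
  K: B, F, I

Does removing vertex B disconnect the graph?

Yes

Deleting B raises the number of components from 1 to 2, so B is a cut vertex.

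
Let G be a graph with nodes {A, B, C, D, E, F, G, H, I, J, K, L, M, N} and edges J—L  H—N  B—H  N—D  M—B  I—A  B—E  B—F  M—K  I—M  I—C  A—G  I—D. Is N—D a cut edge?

After removing N—D, the path N-H-B-M-I-D still connects them, so the edge is not a bridge.

No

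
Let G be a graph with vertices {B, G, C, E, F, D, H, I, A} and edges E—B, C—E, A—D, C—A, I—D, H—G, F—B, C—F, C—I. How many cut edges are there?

1

The edges on the cycle C-A-D-I-C are not bridges since each lies on that cycle.
But removing G—H disconnects G from H — this is a bridge.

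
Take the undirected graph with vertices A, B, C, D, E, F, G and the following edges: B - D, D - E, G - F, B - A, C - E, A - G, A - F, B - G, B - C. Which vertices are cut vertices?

B

Removing B increases the component count from 1 to 2, so B is a cut vertex.
By contrast removing F leaves 1 component; it is not a cut vertex. No other vertex is a cut vertex either.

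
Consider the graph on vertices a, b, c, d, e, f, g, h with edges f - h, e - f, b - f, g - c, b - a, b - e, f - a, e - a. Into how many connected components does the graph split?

3

d is isolated — a component by itself.
Starting from c we can reach c, g. That is one component of size 2.
Starting from a we can reach a, b, e, f, h. That is one component of size 5.
Total: 3 components.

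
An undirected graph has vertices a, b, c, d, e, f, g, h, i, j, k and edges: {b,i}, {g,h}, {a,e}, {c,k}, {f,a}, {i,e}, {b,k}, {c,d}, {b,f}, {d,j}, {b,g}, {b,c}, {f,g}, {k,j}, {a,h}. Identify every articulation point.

Removing b increases the component count from 1 to 2, so b is a cut vertex.
By contrast removing k leaves 1 component; it is not a cut vertex. No other vertex is a cut vertex either.

b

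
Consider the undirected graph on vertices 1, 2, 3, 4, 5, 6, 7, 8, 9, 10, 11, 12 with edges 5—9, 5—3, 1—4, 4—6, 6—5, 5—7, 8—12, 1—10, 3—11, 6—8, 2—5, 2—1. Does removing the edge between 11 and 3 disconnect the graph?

Yes

Removing 11—3 leaves no path between 11 and 3: the component count goes from 1 to 2. So it is a bridge.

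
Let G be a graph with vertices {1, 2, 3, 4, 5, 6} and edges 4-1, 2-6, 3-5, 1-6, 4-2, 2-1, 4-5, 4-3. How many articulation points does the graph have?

Removing 4 increases the component count from 1 to 2, so 4 is a cut vertex.
By contrast removing 2 leaves 1 component; it is not a cut vertex. No other vertex is a cut vertex either.

1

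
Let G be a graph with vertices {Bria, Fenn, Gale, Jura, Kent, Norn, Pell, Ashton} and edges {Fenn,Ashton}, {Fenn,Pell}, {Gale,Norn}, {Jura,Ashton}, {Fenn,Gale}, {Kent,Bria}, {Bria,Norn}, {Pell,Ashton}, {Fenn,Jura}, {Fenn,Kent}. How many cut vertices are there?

Removing Fenn increases the component count from 1 to 2, so Fenn is a cut vertex.
By contrast removing Ashton leaves 1 component; it is not a cut vertex. No other vertex is a cut vertex either.

1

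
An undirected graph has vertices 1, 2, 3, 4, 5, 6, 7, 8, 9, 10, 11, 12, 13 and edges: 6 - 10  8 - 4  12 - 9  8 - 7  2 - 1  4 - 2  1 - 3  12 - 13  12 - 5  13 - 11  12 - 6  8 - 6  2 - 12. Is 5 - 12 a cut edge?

Yes

Removing 5 - 12 leaves no path between 5 and 12: the component count goes from 1 to 2. So it is a bridge.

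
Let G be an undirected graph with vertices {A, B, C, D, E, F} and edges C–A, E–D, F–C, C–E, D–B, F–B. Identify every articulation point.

Removing C increases the component count from 1 to 2, so C is a cut vertex.
By contrast removing E leaves 1 component; it is not a cut vertex. No other vertex is a cut vertex either.

C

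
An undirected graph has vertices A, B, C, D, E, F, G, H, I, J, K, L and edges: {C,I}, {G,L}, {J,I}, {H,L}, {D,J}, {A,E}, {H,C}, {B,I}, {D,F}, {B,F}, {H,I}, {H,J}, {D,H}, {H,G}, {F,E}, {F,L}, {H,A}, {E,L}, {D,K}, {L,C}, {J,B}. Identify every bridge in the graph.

The edges on the cycle D-H-A-E-F-D are not bridges since each lies on that cycle.
But removing D—K disconnects D from K — this is a bridge.

D-K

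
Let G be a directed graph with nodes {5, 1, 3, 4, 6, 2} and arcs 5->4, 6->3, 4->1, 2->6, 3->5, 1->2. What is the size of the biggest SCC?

{1, 2, 3, 4, 5, 6} are all mutually reachable — one SCC of size 6.
The largest has 6 vertices.

6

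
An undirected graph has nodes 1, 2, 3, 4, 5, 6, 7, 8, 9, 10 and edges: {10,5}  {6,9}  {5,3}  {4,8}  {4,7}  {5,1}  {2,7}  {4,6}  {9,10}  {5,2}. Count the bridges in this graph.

3

The edges on the cycle 4-6-9-10-5-2-7-4 are not bridges since each lies on that cycle.
But removing 3—5 disconnects 3 from 5; removing 4—8 disconnects 4 from 8; removing 5—1 disconnects 5 from 1 — these are bridges.
That makes 3 bridges.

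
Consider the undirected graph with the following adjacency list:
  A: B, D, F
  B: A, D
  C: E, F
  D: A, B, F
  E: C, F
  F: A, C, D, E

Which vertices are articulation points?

Removing F increases the component count from 1 to 2, so F is a cut vertex.
By contrast removing B leaves 1 component; it is not a cut vertex. No other vertex is a cut vertex either.

F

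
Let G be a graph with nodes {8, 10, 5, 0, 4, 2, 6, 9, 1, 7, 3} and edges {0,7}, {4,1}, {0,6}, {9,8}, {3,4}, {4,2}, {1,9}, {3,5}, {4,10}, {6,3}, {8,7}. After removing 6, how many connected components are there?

1

With 6 gone, the remaining components are: {0, 1, 2, 3, 4, 5, 7, 8, 9, 10}.
That is 1 component.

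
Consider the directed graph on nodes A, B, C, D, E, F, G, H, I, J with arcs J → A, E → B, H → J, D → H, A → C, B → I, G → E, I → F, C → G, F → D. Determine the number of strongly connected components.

{A, B, C, D, E, F, G, H, I, J} are all mutually reachable — one SCC of size 10.
That gives 1 strongly connected component.

1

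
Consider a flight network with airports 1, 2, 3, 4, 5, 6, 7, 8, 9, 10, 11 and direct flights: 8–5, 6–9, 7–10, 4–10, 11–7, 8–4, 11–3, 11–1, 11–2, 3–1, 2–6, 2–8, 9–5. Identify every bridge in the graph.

The edges on the cycle 11-3-1-11 are not bridges since each lies on that cycle.
Every edge lies on some cycle, so there are no bridges.

none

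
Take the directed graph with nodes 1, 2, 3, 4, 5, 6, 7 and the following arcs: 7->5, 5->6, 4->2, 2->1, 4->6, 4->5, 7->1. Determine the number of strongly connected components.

7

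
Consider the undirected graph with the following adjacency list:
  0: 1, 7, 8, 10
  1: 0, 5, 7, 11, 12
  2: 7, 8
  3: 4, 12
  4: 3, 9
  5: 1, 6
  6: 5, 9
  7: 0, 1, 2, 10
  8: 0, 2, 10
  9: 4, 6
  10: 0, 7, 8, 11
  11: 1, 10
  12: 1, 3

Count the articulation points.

Removing 1 increases the component count from 1 to 2, so 1 is a cut vertex.
By contrast removing 9 leaves 1 component; it is not a cut vertex. No other vertex is a cut vertex either.

1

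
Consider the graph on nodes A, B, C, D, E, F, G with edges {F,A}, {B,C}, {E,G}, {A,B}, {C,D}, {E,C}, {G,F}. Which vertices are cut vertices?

Removing C increases the component count from 1 to 2, so C is a cut vertex.
By contrast removing A leaves 1 component; it is not a cut vertex. No other vertex is a cut vertex either.

C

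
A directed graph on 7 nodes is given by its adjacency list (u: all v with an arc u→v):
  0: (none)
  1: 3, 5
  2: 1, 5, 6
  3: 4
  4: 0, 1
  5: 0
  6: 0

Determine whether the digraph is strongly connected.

No

There is no directed path from 4 to 6, so the graph is not strongly connected.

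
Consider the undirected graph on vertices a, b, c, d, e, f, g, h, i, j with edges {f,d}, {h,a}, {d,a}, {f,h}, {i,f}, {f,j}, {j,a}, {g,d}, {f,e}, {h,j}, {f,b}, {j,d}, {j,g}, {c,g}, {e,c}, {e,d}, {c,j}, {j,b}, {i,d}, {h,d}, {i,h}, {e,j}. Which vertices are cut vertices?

none

Removing g, for instance, still leaves 1 component. No single vertex removal increases the component count — the graph has no articulation points.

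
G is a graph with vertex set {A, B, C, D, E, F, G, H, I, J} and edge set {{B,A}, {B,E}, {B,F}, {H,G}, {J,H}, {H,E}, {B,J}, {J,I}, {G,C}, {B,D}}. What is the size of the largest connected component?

10

Starting from A we can reach A, B, C, D, E, F, G, H, I, J. That is one component of size 10.
The largest has 10 vertices.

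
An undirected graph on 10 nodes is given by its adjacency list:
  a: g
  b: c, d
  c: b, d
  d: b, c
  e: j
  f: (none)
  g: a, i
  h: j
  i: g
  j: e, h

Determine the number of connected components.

4

f is isolated — a component by itself.
Starting from b we can reach b, c, d. That is one component of size 3.
Starting from e we can reach e, h, j. That is one component of size 3.
Starting from a we can reach a, g, i. That is one component of size 3.
Total: 4 components.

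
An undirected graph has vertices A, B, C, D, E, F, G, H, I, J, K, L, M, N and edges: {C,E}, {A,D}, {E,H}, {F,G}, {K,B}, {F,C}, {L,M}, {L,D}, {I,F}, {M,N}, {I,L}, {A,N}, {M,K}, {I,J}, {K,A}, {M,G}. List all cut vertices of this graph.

C, E, F, I, K

Removing C increases the component count from 1 to 2, so C is a cut vertex.
Removing E increases the component count from 1 to 2, so E is a cut vertex.
Removing F increases the component count from 1 to 2, so F is a cut vertex.
Likewise I, K are cut vertices.
By contrast removing B leaves 1 component; it is not a cut vertex. No other vertex is a cut vertex either.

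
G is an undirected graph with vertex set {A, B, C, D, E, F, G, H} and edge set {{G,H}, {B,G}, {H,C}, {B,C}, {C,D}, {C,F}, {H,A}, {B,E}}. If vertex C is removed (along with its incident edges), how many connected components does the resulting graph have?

3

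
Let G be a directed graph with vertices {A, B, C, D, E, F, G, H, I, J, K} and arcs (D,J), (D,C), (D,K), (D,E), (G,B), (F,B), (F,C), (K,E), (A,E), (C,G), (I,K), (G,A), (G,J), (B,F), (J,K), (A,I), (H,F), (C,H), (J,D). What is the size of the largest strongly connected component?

7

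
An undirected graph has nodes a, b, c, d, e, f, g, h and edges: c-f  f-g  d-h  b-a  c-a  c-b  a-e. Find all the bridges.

The edges on the cycle c-b-a-c are not bridges since each lies on that cycle.
But removing f-g disconnects f from g; removing d-h disconnects d from h; removing a-e disconnects a from e; removing c-f disconnects c from f — these are bridges.

a-e, c-f, d-h, f-g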